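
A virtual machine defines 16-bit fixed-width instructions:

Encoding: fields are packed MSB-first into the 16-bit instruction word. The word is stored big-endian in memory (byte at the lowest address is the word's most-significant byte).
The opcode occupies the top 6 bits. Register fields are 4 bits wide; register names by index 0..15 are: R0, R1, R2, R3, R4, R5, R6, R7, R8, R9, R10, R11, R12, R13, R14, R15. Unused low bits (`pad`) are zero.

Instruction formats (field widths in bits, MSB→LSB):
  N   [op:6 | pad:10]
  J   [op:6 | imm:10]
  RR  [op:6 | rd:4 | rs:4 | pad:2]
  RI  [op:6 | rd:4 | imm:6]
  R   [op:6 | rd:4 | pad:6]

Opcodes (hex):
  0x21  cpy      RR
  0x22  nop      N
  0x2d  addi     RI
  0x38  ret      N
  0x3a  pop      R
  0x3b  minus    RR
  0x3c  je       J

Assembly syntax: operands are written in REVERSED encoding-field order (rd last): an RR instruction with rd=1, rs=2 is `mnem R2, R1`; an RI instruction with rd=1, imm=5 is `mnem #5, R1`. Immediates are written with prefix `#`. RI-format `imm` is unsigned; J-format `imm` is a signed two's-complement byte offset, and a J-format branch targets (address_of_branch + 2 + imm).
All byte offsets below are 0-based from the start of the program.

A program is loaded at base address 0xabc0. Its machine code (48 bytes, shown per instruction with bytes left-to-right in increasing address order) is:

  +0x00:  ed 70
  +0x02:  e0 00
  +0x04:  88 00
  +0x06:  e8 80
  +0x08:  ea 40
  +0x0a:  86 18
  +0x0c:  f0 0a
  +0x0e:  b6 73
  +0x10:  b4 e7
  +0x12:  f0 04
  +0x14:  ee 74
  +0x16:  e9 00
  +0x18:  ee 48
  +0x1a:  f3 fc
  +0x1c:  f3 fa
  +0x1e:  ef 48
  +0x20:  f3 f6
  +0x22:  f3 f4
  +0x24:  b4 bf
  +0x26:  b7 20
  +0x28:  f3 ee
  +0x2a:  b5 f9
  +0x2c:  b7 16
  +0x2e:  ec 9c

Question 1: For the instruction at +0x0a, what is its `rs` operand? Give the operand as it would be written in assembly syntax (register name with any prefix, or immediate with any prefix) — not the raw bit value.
R6

[0a] 86 18 → 0x8618
  opcode bits[15:10]=0x21: cpy/RR
  rd@[9:6]=0x8 ⇒ R8
  rs@[5:2]=0x6 ⇒ R6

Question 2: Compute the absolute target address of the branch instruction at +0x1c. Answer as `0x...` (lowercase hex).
0xabd8

off 0x1c: read f3 fa as big → 0xf3fa
  op=0xf3fa>>10=0x3c ⇒ je (J)
  imm@[9:0]=0x3fa (s10→-6) ⇒ #-6
  target = base 0xabc0 + off 0x1c + 2 + imm -6 = 0xabd8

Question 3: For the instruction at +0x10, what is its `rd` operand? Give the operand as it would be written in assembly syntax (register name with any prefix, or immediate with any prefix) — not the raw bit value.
R3

@+10  big-endian(b4 e7) = 0xb4e7
  opcode bits[15:10]=0x2d: addi/RI
  rd: (w>>6)&0xf=0x3 → R3
  imm: (w>>0)&0x3f=0x27 → #39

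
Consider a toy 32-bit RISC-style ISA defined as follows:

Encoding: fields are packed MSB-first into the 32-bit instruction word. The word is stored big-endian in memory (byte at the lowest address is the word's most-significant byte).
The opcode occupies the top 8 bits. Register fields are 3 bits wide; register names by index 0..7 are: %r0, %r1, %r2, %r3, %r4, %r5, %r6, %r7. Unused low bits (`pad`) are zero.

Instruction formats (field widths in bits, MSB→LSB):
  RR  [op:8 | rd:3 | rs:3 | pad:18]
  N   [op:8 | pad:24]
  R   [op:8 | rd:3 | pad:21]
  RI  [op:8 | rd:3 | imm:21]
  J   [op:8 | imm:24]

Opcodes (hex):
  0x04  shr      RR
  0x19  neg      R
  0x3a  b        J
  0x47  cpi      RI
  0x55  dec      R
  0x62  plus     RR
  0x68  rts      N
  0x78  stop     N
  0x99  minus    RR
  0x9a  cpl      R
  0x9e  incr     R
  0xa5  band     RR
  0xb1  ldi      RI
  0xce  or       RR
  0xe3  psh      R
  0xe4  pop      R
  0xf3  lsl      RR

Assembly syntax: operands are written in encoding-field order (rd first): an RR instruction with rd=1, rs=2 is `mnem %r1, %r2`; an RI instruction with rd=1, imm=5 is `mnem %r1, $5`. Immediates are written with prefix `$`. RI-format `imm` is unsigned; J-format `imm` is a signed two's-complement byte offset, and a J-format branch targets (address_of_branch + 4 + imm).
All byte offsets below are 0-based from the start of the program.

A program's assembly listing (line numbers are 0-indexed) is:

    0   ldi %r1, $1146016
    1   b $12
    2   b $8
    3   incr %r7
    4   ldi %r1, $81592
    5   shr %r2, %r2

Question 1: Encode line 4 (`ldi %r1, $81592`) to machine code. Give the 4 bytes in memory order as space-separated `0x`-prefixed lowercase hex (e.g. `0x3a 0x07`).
L4: ldi op=0xb1:8|rd=1:3|imm=81592:21 ⇒ 0xb1213eb8 ⇒ big b1 21 3e b8

0xb1 0x21 0x3e 0xb8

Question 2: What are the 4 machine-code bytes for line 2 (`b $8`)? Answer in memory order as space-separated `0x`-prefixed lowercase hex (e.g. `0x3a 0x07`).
line 2 (b): pack op=0x3a:8|imm=8:24 = 0x3a000008; big→ 3a 00 00 08

0x3a 0x00 0x00 0x08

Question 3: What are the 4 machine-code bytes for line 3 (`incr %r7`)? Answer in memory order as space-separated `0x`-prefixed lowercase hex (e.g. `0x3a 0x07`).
L3: incr op=0x9e:8|rd=7:3|pad=0:21 ⇒ 0x9ee00000 ⇒ big 9e e0 00 00

0x9e 0xe0 0x00 0x00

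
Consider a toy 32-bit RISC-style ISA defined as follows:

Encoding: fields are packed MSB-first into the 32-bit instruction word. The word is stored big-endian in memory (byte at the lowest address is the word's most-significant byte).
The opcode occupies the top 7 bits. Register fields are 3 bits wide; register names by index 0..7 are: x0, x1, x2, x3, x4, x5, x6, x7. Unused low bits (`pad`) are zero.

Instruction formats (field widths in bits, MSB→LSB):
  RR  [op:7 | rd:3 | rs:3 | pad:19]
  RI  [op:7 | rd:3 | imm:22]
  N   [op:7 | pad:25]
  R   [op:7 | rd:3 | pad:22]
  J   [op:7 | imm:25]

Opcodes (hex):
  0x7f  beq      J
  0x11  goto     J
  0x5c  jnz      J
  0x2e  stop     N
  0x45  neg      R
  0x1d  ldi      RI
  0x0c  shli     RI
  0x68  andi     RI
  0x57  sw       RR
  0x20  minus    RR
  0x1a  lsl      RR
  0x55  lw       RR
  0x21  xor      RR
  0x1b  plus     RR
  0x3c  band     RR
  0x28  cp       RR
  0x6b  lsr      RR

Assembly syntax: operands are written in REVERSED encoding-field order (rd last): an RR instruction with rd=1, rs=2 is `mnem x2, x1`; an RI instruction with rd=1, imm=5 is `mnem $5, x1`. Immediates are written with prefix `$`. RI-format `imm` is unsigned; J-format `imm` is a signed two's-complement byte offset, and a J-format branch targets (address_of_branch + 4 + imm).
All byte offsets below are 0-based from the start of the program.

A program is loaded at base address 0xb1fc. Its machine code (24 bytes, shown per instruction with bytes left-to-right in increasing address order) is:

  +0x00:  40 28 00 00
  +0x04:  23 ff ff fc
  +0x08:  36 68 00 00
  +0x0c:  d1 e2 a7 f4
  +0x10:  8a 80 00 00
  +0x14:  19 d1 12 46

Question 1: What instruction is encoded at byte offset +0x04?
[04] 23 ff ff fc → 0x23fffffc
  top 7b → 0x11 → goto [J]
  imm@[24:0]=0x1fffffc (s25→-4) ⇒ $-4

goto $-4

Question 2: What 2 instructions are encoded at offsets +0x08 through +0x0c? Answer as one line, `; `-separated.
plus x5, x1; andi $2271220, x7

+0x08: 36 68 00 00 ⇒ word 0x36680000 (big)
  top 7b → 0x1b → plus [RR]
  rd: (w>>22)&0x7=0x1 → x1
  rs: (w>>19)&0x7=0x5 → x5
+0x0c: d1 e2 a7 f4 ⇒ word 0xd1e2a7f4 (big)
  top 7b → 0x68 → andi [RI]
  rd: (w>>22)&0x7=0x7 → x7
  imm: (w>>0)&0x3fffff=0x22a7f4 → $2271220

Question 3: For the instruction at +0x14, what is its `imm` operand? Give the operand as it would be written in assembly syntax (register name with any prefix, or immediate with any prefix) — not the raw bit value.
$1118790

@+14  big-endian(19 d1 12 46) = 0x19d11246
  opcode bits[31:25]=0xc: shli/RI
  rd@[24:22]=0x7 ⇒ x7
  imm@[21:0]=0x111246 ⇒ $1118790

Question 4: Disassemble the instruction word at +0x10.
neg x2

off 0x10: read 8a 80 00 00 as big → 0x8a800000
  opcode bits[31:25]=0x45: neg/R
  [24:22] rd=2 = x2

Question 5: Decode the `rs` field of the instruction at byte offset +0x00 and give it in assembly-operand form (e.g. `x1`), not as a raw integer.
+0x00: 40 28 00 00 ⇒ word 0x40280000 (big)
  top 7b → 0x20 → minus [RR]
  rd: (w>>22)&0x7=0x0 → x0
  rs: (w>>19)&0x7=0x5 → x5

x5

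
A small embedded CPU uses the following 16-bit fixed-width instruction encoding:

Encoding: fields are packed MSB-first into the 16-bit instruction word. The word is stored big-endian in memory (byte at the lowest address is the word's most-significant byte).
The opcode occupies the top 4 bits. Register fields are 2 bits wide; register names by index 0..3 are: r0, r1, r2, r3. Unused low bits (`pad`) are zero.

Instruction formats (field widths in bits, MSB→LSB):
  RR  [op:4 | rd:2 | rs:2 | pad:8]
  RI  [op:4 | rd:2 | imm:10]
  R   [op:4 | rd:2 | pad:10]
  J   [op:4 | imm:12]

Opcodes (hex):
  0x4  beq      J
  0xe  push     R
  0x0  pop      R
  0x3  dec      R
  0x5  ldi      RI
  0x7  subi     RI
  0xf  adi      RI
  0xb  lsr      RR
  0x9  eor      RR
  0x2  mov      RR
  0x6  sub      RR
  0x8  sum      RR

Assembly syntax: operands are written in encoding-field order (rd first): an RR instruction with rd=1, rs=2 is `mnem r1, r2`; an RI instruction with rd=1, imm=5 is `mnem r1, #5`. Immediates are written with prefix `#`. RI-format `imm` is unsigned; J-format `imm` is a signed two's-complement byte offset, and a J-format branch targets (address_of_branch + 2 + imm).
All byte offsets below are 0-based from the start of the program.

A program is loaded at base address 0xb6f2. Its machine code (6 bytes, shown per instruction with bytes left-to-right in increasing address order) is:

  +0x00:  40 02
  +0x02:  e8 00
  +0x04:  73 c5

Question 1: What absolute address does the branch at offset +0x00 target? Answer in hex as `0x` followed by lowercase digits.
@+00  big-endian(40 02) = 0x4002
  top 4b → 0x4 → beq [J]
  imm: (w>>0)&0xfff=0x2 → #2
  target = base 0xb6f2 + off 0x00 + 2 + imm 2 = 0xb6f6

0xb6f6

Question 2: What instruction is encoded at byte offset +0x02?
push r2

@+02  big-endian(e8 00) = 0xe800
  opcode bits[15:12]=0xe: push/R
  rd@[11:10]=0x2 ⇒ r2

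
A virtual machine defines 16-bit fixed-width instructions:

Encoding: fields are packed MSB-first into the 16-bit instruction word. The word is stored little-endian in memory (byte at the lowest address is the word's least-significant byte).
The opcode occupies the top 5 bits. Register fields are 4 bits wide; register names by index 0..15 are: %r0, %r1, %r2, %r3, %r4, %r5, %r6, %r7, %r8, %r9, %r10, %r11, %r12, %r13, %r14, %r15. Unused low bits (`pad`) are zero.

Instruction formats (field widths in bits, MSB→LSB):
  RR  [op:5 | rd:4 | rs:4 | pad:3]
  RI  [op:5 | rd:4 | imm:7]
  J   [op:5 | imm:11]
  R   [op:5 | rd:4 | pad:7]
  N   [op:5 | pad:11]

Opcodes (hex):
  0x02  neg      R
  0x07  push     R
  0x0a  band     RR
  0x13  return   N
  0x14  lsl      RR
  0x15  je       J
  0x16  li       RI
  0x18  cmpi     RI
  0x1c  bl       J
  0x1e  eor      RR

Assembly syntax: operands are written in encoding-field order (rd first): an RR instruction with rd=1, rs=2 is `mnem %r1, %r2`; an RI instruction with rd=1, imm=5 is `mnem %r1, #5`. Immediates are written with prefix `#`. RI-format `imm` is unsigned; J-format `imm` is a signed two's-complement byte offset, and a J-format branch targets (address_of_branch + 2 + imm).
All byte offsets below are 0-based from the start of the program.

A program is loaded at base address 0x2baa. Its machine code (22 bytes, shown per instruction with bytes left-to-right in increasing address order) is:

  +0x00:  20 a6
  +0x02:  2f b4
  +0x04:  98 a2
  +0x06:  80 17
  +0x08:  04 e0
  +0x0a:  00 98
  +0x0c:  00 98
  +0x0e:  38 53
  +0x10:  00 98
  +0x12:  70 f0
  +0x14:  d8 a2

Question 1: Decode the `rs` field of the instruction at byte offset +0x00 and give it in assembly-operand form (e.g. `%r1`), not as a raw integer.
%r4

off 0x00: read 20 a6 as little → 0xa620
  op=0xa620>>11=0x14 ⇒ lsl (RR)
  [10:7] rd=12 = %r12
  [6:3] rs=4 = %r4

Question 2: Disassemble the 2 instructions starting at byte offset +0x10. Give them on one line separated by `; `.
+0x10: 00 98 ⇒ word 0x9800 (little)
  op=0x9800>>11=0x13 ⇒ return (N)
+0x12: 70 f0 ⇒ word 0xf070 (little)
  op=0xf070>>11=0x1e ⇒ eor (RR)
  rd@[10:7]=0x0 ⇒ %r0
  rs@[6:3]=0xe ⇒ %r14

return; eor %r0, %r14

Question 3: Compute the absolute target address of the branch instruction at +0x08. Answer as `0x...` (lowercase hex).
off 0x08: read 04 e0 as little → 0xe004
  opcode bits[15:11]=0x1c: bl/J
  imm@[10:0]=0x4 ⇒ #4
  target = base 0x2baa + off 0x08 + 2 + imm 4 = 0x2bb8

0x2bb8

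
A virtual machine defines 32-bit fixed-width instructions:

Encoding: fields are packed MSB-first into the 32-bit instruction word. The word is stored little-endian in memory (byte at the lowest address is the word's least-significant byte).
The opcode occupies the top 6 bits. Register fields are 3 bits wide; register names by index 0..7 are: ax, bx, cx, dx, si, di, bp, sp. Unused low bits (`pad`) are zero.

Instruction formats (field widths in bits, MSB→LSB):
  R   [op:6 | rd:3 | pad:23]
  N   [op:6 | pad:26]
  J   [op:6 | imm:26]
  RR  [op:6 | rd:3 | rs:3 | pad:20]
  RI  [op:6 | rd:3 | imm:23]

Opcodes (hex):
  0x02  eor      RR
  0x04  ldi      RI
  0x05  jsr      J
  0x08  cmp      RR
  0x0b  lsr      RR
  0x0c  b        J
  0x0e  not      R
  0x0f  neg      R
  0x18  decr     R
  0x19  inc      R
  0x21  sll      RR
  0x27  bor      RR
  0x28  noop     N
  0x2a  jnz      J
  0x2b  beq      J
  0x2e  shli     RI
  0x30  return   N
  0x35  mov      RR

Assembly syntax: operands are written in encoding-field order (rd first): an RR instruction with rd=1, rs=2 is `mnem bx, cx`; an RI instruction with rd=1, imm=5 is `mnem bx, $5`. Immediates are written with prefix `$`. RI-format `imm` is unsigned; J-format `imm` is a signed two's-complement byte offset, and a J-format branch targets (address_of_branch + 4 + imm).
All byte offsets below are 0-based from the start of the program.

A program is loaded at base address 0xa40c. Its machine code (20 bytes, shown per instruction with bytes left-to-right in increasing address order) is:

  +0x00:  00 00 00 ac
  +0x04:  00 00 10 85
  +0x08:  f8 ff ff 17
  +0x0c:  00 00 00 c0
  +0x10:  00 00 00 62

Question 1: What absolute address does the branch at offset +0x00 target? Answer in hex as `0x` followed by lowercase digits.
0xa410

@+00  little-endian(00 00 00 ac) = 0xac000000
  opcode bits[31:26]=0x2b: beq/J
  imm: (w>>0)&0x3ffffff=0x0 → $0
  target = base 0xa40c + off 0x00 + 4 + imm 0 = 0xa410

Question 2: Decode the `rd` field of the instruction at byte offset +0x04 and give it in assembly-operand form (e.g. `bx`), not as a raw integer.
[04] 00 00 10 85 → 0x85100000
  op=0x85100000>>26=0x21 ⇒ sll (RR)
  [25:23] rd=2 = cx
  [22:20] rs=1 = bx

cx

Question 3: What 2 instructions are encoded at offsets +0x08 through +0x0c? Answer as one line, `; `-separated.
@+08  little-endian(f8 ff ff 17) = 0x17fffff8
  op=0x17fffff8>>26=0x5 ⇒ jsr (J)
  imm: (w>>0)&0x3ffffff=0x3fffff8 (s26→-8) → $-8
@+0c  little-endian(00 00 00 c0) = 0xc0000000
  op=0xc0000000>>26=0x30 ⇒ return (N)

jsr $-8; return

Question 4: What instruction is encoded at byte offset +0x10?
+0x10: 00 00 00 62 ⇒ word 0x62000000 (little)
  op=0x62000000>>26=0x18 ⇒ decr (R)
  rd: (w>>23)&0x7=0x4 → si

decr si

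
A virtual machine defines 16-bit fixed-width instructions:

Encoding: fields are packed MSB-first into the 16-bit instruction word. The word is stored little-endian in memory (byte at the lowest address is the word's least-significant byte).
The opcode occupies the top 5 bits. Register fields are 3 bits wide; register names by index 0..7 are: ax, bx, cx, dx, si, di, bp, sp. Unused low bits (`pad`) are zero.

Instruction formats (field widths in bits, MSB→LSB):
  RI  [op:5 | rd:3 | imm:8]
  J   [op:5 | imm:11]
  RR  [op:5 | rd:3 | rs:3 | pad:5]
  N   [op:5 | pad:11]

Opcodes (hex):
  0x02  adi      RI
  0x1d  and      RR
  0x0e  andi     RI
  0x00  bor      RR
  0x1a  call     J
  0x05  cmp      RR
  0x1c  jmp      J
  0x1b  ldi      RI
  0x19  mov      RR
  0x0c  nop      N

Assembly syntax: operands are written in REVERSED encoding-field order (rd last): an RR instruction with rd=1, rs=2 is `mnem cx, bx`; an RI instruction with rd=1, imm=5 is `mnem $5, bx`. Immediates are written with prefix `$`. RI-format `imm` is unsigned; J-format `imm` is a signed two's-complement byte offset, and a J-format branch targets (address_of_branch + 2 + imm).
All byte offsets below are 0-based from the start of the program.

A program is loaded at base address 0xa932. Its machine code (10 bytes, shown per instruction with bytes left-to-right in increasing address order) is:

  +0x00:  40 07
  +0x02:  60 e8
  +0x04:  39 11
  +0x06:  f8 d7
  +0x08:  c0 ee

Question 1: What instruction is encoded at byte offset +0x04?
adi $57, bx

@+04  little-endian(39 11) = 0x1139
  op=0x1139>>11=0x2 ⇒ adi (RI)
  rd@[10:8]=0x1 ⇒ bx
  imm@[7:0]=0x39 ⇒ $57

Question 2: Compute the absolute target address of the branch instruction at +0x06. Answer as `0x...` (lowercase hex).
0xa932

+0x06: f8 d7 ⇒ word 0xd7f8 (little)
  opcode bits[15:11]=0x1a: call/J
  [10:0] imm=2040 (s11→-8) = $-8
  target = base 0xa932 + off 0x06 + 2 + imm -8 = 0xa932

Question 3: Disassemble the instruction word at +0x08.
off 0x08: read c0 ee as little → 0xeec0
  opcode bits[15:11]=0x1d: and/RR
  rd: (w>>8)&0x7=0x6 → bp
  rs: (w>>5)&0x7=0x6 → bp

and bp, bp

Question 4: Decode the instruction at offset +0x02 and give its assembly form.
and dx, ax

[02] 60 e8 → 0xe860
  top 5b → 0x1d → and [RR]
  rd@[10:8]=0x0 ⇒ ax
  rs@[7:5]=0x3 ⇒ dx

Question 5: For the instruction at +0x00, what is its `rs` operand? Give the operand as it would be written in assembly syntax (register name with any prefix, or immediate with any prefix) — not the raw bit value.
cx

off 0x00: read 40 07 as little → 0x0740
  top 5b → 0x0 → bor [RR]
  [10:8] rd=7 = sp
  [7:5] rs=2 = cx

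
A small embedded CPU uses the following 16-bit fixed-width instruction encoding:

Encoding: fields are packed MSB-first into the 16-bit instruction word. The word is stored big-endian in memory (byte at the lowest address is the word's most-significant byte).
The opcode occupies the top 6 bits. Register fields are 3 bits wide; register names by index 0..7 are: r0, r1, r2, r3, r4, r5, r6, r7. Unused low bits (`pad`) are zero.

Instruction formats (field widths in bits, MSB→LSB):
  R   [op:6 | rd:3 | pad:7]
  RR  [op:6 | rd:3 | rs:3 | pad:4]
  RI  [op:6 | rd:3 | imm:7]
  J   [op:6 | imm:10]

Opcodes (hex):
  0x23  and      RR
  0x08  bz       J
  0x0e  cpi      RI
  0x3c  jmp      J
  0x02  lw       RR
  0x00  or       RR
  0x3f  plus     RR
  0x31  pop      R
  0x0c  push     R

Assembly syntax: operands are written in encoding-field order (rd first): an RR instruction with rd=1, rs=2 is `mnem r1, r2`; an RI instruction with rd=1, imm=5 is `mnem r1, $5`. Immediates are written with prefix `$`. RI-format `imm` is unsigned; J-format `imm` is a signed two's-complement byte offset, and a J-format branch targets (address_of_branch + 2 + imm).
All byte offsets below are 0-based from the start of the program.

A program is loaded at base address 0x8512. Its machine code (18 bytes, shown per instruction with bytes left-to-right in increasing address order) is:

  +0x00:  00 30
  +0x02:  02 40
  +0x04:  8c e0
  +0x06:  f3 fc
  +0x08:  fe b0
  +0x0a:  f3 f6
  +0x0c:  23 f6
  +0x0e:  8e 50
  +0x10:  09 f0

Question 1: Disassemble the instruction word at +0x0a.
jmp $-10

@+0a  big-endian(f3 f6) = 0xf3f6
  top 6b → 0x3c → jmp [J]
  imm@[9:0]=0x3f6 (s10→-10) ⇒ $-10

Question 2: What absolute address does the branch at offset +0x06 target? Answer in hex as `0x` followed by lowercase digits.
@+06  big-endian(f3 fc) = 0xf3fc
  top 6b → 0x3c → jmp [J]
  imm@[9:0]=0x3fc (s10→-4) ⇒ $-4
  target = base 0x8512 + off 0x06 + 2 + imm -4 = 0x8516

0x8516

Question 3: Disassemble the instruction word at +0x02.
off 0x02: read 02 40 as big → 0x0240
  opcode bits[15:10]=0x0: or/RR
  [9:7] rd=4 = r4
  [6:4] rs=4 = r4

or r4, r4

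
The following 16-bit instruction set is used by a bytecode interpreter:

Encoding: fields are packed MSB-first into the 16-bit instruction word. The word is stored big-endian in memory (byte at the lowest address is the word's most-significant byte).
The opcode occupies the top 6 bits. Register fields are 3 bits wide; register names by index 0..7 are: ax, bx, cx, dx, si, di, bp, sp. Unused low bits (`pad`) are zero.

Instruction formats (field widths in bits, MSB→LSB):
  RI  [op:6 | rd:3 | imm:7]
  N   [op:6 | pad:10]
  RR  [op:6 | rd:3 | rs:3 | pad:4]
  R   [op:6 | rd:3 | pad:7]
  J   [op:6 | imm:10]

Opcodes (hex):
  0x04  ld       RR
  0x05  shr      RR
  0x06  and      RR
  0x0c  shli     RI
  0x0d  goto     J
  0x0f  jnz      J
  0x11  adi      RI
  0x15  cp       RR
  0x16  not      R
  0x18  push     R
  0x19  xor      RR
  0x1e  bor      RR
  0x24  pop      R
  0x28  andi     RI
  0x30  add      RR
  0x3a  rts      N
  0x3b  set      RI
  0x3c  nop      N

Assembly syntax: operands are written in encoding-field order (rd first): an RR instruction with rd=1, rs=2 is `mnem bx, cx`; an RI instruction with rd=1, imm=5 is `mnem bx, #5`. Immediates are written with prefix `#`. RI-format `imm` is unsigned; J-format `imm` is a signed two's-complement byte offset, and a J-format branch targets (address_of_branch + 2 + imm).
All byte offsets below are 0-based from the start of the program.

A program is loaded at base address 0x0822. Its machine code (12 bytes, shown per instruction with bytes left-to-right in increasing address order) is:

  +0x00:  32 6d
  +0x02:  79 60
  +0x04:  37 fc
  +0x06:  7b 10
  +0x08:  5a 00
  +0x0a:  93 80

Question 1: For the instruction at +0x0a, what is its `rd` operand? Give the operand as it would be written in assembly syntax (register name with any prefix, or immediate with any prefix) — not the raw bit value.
@+0a  big-endian(93 80) = 0x9380
  opcode bits[15:10]=0x24: pop/R
  rd: (w>>7)&0x7=0x7 → sp

sp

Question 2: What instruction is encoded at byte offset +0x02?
@+02  big-endian(79 60) = 0x7960
  opcode bits[15:10]=0x1e: bor/RR
  rd: (w>>7)&0x7=0x2 → cx
  rs: (w>>4)&0x7=0x6 → bp

bor cx, bp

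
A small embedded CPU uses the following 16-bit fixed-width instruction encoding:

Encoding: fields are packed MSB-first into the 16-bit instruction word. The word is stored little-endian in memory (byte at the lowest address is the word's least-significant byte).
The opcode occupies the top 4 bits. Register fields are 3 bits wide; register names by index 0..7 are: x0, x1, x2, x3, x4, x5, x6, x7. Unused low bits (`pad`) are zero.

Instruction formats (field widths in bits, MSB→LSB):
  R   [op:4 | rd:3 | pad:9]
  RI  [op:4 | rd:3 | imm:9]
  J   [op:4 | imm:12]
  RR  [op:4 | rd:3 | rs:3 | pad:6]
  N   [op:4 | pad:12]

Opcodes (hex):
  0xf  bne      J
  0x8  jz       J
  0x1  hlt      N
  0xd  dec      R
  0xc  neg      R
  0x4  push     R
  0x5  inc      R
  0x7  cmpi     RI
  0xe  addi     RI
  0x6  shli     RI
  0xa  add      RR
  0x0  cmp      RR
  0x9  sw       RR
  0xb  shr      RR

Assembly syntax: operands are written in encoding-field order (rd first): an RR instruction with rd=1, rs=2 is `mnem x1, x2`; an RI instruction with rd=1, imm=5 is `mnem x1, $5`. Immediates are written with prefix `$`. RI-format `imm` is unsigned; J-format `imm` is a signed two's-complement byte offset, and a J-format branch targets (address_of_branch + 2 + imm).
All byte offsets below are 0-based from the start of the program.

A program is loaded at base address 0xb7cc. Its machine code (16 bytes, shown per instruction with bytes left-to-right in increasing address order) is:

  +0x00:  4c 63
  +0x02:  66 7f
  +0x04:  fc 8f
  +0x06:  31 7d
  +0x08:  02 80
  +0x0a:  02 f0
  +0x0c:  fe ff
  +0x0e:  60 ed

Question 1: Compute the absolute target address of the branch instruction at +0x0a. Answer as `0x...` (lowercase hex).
@+0a  little-endian(02 f0) = 0xf002
  top 4b → 0xf → bne [J]
  imm: (w>>0)&0xfff=0x2 → $2
  target = base 0xb7cc + off 0x0a + 2 + imm 2 = 0xb7da

0xb7da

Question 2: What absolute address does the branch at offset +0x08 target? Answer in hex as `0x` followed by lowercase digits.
0xb7d8

[08] 02 80 → 0x8002
  op=0x8002>>12=0x8 ⇒ jz (J)
  [11:0] imm=2 = $2
  target = base 0xb7cc + off 0x08 + 2 + imm 2 = 0xb7d8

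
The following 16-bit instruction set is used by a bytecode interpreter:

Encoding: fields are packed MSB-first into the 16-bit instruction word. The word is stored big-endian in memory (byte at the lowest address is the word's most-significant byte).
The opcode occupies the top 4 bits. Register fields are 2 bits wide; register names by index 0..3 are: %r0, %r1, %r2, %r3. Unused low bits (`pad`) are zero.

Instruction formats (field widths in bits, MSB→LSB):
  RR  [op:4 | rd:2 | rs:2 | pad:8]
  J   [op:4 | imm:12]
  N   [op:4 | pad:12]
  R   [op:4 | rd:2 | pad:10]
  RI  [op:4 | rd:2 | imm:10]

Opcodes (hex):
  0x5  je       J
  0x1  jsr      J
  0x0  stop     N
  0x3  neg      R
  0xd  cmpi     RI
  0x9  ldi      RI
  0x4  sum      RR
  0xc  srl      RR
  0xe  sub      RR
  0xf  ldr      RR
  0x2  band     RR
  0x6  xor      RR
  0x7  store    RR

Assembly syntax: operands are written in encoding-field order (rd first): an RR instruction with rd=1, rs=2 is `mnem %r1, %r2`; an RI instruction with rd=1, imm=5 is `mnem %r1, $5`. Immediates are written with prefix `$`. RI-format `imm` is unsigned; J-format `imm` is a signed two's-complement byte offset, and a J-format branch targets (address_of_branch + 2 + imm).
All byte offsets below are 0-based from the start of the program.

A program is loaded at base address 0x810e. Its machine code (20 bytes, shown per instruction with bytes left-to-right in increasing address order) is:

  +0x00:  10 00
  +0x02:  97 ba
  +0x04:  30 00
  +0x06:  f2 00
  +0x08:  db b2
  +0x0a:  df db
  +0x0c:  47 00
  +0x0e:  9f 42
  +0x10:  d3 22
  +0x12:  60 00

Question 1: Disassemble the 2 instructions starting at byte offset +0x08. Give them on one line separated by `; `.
cmpi %r2, $946; cmpi %r3, $987

off 0x08: read db b2 as big → 0xdbb2
  top 4b → 0xd → cmpi [RI]
  rd@[11:10]=0x2 ⇒ %r2
  imm@[9:0]=0x3b2 ⇒ $946
off 0x0a: read df db as big → 0xdfdb
  top 4b → 0xd → cmpi [RI]
  rd@[11:10]=0x3 ⇒ %r3
  imm@[9:0]=0x3db ⇒ $987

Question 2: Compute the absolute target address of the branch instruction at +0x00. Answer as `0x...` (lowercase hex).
0x8110

+0x00: 10 00 ⇒ word 0x1000 (big)
  opcode bits[15:12]=0x1: jsr/J
  imm@[11:0]=0x0 ⇒ $0
  target = base 0x810e + off 0x00 + 2 + imm 0 = 0x8110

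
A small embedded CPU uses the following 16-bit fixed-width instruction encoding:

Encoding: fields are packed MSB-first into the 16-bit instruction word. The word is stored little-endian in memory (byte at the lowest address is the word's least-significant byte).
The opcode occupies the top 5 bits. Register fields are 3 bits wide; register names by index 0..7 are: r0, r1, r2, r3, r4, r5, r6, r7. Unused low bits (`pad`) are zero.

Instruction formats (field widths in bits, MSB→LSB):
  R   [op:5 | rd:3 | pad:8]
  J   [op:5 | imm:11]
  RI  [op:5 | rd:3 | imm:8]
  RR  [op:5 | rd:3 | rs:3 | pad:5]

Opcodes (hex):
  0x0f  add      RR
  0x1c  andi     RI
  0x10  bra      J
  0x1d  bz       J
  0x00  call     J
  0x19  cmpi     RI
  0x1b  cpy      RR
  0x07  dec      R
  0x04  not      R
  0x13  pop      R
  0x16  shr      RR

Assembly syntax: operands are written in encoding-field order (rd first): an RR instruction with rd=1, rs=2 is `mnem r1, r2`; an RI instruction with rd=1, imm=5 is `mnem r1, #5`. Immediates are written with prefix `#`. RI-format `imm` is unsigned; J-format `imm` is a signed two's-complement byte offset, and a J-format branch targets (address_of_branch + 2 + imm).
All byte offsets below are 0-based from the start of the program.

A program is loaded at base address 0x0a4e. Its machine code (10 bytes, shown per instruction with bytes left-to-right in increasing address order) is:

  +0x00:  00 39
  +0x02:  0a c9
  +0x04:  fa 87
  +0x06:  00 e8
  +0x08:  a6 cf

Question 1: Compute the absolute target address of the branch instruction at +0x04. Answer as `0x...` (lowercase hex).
+0x04: fa 87 ⇒ word 0x87fa (little)
  top 5b → 0x10 → bra [J]
  [10:0] imm=2042 (s11→-6) = #-6
  target = base 0x0a4e + off 0x04 + 2 + imm -6 = 0x0a4e

0x0a4e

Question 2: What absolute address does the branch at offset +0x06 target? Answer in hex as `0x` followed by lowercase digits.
[06] 00 e8 → 0xe800
  op=0xe800>>11=0x1d ⇒ bz (J)
  [10:0] imm=0 = #0
  target = base 0x0a4e + off 0x06 + 2 + imm 0 = 0x0a56

0x0a56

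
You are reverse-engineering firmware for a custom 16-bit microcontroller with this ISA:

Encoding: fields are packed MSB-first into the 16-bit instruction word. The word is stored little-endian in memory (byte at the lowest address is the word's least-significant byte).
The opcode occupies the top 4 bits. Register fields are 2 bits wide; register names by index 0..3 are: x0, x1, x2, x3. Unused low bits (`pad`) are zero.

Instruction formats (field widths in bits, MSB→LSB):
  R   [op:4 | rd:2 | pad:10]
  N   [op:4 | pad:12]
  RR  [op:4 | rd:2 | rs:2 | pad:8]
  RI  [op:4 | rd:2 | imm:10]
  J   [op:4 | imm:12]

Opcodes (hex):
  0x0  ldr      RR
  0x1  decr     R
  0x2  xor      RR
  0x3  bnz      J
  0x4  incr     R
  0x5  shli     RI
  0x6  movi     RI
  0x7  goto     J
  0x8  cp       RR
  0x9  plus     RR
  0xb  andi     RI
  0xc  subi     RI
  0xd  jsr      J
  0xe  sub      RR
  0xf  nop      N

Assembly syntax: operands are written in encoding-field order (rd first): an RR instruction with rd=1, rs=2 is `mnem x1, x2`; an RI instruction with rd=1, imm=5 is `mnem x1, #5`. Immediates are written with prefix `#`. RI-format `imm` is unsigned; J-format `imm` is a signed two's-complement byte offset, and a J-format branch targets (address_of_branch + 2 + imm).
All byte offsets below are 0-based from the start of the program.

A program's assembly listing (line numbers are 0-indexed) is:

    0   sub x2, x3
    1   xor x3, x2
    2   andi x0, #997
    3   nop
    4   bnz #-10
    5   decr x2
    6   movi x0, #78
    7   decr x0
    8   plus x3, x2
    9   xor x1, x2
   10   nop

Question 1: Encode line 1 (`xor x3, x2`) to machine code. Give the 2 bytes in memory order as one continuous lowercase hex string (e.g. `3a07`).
1. xor fields op=0x2:4|rd=3:2|rs=2:2|pad=0:8 → word 2e00h → 00 2e

002e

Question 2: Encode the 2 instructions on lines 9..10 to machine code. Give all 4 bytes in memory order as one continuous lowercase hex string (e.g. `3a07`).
002600f0

9. xor fields op=0x2:4|rd=1:2|rs=2:2|pad=0:8 → word 2600h → 00 26
10. nop fields op=0xf:4|pad=0:12 → word f000h → 00 f0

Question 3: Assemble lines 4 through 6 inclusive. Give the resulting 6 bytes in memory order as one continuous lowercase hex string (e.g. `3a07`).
f63f00184e60

line 4 (bnz): pack op=0x3:4|imm=-10:12 = 0x3ff6; little→ f6 3f
line 5 (decr): pack op=0x1:4|rd=2:2|pad=0:10 = 0x1800; little→ 00 18
line 6 (movi): pack op=0x6:4|rd=0:2|imm=78:10 = 0x604e; little→ 4e 60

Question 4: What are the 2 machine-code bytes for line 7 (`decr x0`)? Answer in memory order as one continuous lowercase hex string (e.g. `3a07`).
line 7 (decr): pack op=0x1:4|rd=0:2|pad=0:10 = 0x1000; little→ 00 10

0010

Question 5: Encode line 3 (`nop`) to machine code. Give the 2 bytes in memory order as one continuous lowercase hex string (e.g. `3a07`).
00f0

line 3 (nop): pack op=0xf:4|pad=0:12 = 0xf000; little→ 00 f0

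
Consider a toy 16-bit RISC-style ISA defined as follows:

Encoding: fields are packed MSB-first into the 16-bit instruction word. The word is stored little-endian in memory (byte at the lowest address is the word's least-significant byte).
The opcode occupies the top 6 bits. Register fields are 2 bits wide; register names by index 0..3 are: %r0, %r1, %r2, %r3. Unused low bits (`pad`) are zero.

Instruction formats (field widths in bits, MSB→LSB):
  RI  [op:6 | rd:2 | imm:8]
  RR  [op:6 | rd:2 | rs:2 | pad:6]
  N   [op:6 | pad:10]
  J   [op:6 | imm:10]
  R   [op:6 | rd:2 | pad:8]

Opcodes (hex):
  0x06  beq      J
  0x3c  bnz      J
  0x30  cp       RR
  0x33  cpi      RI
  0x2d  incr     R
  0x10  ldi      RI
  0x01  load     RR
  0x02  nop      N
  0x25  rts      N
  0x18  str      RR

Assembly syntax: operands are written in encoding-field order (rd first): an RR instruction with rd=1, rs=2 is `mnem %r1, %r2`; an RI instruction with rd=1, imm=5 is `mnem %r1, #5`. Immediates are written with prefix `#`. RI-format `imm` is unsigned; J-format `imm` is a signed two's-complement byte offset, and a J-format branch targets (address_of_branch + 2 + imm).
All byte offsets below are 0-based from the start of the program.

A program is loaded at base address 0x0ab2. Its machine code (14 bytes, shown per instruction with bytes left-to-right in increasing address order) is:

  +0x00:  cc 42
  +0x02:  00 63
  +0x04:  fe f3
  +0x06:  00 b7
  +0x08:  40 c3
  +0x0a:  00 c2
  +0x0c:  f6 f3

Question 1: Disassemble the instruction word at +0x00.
off 0x00: read cc 42 as little → 0x42cc
  opcode bits[15:10]=0x10: ldi/RI
  [9:8] rd=2 = %r2
  [7:0] imm=204 = #204

ldi %r2, #204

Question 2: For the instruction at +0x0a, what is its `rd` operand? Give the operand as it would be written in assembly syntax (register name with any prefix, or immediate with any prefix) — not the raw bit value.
@+0a  little-endian(00 c2) = 0xc200
  opcode bits[15:10]=0x30: cp/RR
  rd: (w>>8)&0x3=0x2 → %r2
  rs: (w>>6)&0x3=0x0 → %r0

%r2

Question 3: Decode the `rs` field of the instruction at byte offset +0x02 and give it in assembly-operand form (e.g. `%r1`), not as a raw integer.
[02] 00 63 → 0x6300
  top 6b → 0x18 → str [RR]
  rd@[9:8]=0x3 ⇒ %r3
  rs@[7:6]=0x0 ⇒ %r0

%r0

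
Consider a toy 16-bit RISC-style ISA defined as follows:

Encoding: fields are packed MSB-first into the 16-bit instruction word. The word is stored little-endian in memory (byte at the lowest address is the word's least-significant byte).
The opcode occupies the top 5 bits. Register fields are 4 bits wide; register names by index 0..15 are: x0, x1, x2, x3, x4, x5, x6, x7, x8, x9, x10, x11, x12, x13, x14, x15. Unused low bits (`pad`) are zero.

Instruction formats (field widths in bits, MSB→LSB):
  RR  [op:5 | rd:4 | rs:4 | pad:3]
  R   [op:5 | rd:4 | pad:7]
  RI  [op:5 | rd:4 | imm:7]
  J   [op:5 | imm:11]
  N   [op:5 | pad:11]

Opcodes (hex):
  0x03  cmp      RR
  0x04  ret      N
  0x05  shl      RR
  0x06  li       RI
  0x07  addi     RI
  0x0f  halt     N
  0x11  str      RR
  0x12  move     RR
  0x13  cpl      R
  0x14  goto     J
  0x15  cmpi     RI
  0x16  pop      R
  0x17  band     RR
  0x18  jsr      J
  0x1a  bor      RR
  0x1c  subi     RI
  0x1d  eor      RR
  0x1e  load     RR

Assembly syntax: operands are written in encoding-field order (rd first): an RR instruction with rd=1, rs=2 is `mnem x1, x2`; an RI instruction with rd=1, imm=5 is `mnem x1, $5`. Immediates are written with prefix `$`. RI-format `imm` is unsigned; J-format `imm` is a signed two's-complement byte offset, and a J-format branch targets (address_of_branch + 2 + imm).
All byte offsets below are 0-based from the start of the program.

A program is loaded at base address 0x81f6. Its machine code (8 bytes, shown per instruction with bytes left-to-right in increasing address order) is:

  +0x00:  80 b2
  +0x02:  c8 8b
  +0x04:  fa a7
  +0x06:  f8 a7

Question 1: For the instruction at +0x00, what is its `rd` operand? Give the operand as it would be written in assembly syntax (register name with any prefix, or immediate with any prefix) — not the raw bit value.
@+00  little-endian(80 b2) = 0xb280
  opcode bits[15:11]=0x16: pop/R
  [10:7] rd=5 = x5

x5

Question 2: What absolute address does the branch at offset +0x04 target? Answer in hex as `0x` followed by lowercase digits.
off 0x04: read fa a7 as little → 0xa7fa
  top 5b → 0x14 → goto [J]
  imm@[10:0]=0x7fa (s11→-6) ⇒ $-6
  target = base 0x81f6 + off 0x04 + 2 + imm -6 = 0x81f6

0x81f6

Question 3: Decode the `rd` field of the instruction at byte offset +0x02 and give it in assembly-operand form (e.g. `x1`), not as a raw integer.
@+02  little-endian(c8 8b) = 0x8bc8
  op=0x8bc8>>11=0x11 ⇒ str (RR)
  [10:7] rd=7 = x7
  [6:3] rs=9 = x9

x7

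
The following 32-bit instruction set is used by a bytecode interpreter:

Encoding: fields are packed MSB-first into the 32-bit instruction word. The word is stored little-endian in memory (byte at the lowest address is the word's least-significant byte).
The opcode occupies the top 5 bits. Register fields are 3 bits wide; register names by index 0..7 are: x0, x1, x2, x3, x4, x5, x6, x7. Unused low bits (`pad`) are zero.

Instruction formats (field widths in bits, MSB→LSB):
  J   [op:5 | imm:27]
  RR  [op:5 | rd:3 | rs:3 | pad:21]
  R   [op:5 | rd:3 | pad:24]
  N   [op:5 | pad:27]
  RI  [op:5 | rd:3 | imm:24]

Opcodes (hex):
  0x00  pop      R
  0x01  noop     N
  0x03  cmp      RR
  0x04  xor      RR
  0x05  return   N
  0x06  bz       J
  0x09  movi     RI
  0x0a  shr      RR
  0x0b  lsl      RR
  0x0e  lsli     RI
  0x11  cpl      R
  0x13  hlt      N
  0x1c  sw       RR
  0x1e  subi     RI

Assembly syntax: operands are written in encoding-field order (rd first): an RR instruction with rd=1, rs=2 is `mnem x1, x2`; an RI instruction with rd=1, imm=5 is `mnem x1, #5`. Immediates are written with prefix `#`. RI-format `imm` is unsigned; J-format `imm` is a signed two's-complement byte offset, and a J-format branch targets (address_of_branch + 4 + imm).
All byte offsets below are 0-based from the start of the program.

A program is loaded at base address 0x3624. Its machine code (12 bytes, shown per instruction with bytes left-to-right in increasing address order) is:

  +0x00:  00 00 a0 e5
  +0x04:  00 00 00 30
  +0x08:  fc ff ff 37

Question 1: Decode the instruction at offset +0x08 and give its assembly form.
bz #-4

[08] fc ff ff 37 → 0x37fffffc
  top 5b → 0x6 → bz [J]
  [26:0] imm=134217724 (s27→-4) = #-4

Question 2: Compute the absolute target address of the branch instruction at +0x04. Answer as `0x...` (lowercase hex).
0x362c

[04] 00 00 00 30 → 0x30000000
  op=0x30000000>>27=0x6 ⇒ bz (J)
  imm: (w>>0)&0x7ffffff=0x0 → #0
  target = base 0x3624 + off 0x04 + 4 + imm 0 = 0x362c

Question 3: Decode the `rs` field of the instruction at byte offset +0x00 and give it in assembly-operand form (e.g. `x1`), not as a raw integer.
x5

@+00  little-endian(00 00 a0 e5) = 0xe5a00000
  top 5b → 0x1c → sw [RR]
  rd: (w>>24)&0x7=0x5 → x5
  rs: (w>>21)&0x7=0x5 → x5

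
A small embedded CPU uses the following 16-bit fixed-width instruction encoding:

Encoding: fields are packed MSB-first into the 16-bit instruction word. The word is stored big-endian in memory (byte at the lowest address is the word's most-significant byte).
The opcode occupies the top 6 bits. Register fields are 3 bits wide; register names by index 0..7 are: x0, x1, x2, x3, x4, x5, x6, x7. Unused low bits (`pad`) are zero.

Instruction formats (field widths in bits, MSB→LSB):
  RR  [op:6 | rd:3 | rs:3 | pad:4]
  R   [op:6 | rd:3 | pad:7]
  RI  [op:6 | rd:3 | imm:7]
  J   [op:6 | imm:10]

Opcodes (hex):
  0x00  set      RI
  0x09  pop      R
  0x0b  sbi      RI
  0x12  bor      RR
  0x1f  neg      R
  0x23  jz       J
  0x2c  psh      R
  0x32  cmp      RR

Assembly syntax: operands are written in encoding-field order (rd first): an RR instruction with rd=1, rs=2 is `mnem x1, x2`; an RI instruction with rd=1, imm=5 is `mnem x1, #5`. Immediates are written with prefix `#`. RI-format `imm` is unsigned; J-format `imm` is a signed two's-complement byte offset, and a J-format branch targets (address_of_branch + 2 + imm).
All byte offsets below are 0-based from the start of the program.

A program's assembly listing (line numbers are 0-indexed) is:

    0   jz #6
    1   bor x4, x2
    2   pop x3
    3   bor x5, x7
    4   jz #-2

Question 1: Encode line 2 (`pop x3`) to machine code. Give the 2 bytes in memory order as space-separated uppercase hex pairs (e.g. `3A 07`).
25 80

line 2 (pop): pack op=0x9:6|rd=3:3|pad=0:7 = 0x2580; big→ 25 80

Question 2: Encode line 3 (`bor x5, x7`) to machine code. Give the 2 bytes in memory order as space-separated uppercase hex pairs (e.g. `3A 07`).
line 3 (bor): pack op=0x12:6|rd=5:3|rs=7:3|pad=0:4 = 0x4af0; big→ 4a f0

4A F0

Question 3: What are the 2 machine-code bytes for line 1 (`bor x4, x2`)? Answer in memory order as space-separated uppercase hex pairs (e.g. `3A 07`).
line 1 (bor): pack op=0x12:6|rd=4:3|rs=2:3|pad=0:4 = 0x4a20; big→ 4a 20

4A 20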